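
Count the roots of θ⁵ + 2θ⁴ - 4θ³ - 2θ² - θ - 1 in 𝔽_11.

3

Write f(θ) = θ⁵ + 2θ⁴ - 4θ³ - 2θ² - θ - 1.
Evaluate at each of the 11 elements of 𝔽_11:
f(0) = 10; f(1) = 6; f(2) = 10; f(3) = 0 → root; f(4) = 0 → root; f(5) = 2; f(6) = 9; f(7) = 1; f(8) = 0 → root; f(9) = 3; f(10) = 3.
Roots: {3, 4, 8}.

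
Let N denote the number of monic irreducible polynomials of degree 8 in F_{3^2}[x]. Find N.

5380020

The number of monic irreducibles of degree 8 over GF(9) is (1/8)·Σ_{d∣8} μ(8/d) 9^d.
Divisors of 8: 1, 2, 4, 8; μ(8/d) for each: 0, 0, -1, 1.
Σ = − 9^4 + 9^8 = 43040160.
N = 43040160/8 = 5380020.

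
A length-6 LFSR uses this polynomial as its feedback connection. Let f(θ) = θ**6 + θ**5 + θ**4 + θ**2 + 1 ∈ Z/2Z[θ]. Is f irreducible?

Check for roots in Z/2Z: f(0) = 1; f(1) = 1.
No roots, so no linear factors.
Monic irreducibles of degree 2 over GF(2): θ**2 + θ + 1.
None of them divide f (all give nonzero remainder).
Monic irreducibles of degree 3 over GF(2): θ**3 + θ + 1, θ**3 + θ**2 + 1.
None of them divide f (all give nonzero remainder).
No irreducible factor of degree ≤ 3 exists, so f is irreducible over GF(2).

Yes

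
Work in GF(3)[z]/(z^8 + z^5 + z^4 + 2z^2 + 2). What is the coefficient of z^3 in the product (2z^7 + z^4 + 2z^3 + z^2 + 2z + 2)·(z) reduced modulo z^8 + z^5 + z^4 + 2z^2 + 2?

Multiply in GF(3)[z]: (2z^7 + z^4 + 2z^3 + z^2 + 2z + 2)·(z) = 2z^8 + z^5 + 2z^4 + z^3 + 2z^2 + 2z.
Reduce using z^8 ≡ 2z^5 + 2z^4 + z^2 + 1 (mod z^8 + z^5 + z^4 + 2z^2 + 2).
Reduced: 2z^5 + z^3 + z^2 + 2z + 2.

1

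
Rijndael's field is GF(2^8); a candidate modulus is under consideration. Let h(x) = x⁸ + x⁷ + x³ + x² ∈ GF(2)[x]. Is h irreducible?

Check for roots in GF(2): h(0) = 0 → root; h(1) = 0 → root.
h(0) = 0, so (x) divides h(x); h is reducible.

No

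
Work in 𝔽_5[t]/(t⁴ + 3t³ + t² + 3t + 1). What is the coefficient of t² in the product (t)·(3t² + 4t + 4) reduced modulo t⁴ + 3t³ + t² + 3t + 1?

4

Multiply in 𝔽_5[t]: (t)·(3t² + 4t + 4) = 3t³ + 4t² + 4t.
Reduced: 3t³ + 4t² + 4t.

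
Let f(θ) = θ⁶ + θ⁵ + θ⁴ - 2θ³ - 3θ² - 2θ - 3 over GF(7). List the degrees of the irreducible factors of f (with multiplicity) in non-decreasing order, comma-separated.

Linear factors from roots: (θ - 1), (θ - 2).
Complete factorization: f(θ) = (θ - 1)·(θ - 2)^3·(θ² + θ - 3).
Factor degrees with multiplicity: 1 + 1 + 1 + 1 + 2 = 6.

1, 1, 1, 1, 2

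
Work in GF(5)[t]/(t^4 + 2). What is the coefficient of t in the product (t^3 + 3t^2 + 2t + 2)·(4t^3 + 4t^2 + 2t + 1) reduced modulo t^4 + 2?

4

Multiply in GF(5)[t]: (t^3 + 3t^2 + 2t + 2)·(4t^3 + 4t^2 + 2t + 1) = 4t^6 + t^5 + 2t^4 + 3t^3 + t + 2.
Reduce using t^4 ≡ 3 (mod t^4 + 2).
Reduced: 3t^3 + 2t^2 + 4t + 3.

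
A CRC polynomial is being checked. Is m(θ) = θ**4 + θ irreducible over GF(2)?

No

Check for roots in GF(2): m(0) = 0 → root; m(1) = 0 → root.
m(0) = 0, so (θ) divides m(θ); m is reducible.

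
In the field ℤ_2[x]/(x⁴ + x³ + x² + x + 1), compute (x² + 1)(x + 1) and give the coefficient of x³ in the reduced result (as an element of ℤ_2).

1

Multiply in ℤ_2[x]: (x² + 1)·(x + 1) = x³ + x² + x + 1.
Reduced: x³ + x² + x + 1.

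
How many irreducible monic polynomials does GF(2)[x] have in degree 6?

x^(2^6) − x is the product of all monic irreducibles of degree dividing 6; Möbius inversion gives N = (1/6) Σ μ(6/d)·2^d.
Divisors of 6: 1, 2, 3, 6; μ(6/d) for each: 1, -1, -1, 1.
Σ = 2^1 − 2^2 − 2^3 + 2^6 = 54.
N = 54/6 = 9.

9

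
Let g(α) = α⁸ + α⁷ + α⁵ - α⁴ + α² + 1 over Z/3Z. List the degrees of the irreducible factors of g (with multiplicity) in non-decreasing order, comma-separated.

Roots in Z/3Z: g(0) = 1; g(1) = 1; g(2) = 0 → root.
Linear factors from roots: (α + 1).
Complete factorization: g(α) = (α + 1)^2·(α² + 1)·(α⁴ - α³ + α + 1).
Factor degrees with multiplicity: 1 + 1 + 2 + 4 = 8.

1, 1, 2, 4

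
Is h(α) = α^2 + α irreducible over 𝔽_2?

Check for roots in 𝔽_2: h(0) = 0 → root; h(1) = 0 → root.
h(0) = 0, so (α) divides h(α); h is reducible.

No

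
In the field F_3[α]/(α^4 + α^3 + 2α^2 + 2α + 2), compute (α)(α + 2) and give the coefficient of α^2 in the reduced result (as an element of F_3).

1

Multiply in F_3[α]: (α)·(α + 2) = α^2 + 2α.
Reduced: α^2 + 2α.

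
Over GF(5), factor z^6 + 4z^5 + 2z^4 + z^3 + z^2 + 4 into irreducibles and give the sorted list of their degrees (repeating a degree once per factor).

1, 2, 3

Write g(z) = z^6 + 4z^5 + 2z^4 + z^3 + z^2 + 4.
Roots in GF(5): g(0) = 4; g(1) = 3; g(2) = 0 → root; g(3) = 3; g(4) = 3.
Linear factors from roots: (z + 3).
Complete factorization: g(z) = (z + 3)·(z^2 + 4z + 2)·(z^3 + 2z^2 + 4z + 4).
Factor degrees with multiplicity: 1 + 2 + 3 = 6.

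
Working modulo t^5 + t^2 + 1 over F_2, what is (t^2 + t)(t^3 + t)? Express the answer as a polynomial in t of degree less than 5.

t^4 + t^3 + 1

Multiply in F_2[t]: (t^2 + t)·(t^3 + t) = t^5 + t^4 + t^3 + t^2.
Reduce using t^5 ≡ t^2 + 1 (mod t^5 + t^2 + 1).
Reduced: t^4 + t^3 + 1.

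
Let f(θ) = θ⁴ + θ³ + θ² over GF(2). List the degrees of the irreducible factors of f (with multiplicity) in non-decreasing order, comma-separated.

Roots in GF(2): f(0) = 0 → root; f(1) = 1.
Linear factors from roots: (θ).
Complete factorization: f(θ) = (θ)^2·(θ² + θ + 1).
Factor degrees with multiplicity: 1 + 1 + 2 = 4.

1, 1, 2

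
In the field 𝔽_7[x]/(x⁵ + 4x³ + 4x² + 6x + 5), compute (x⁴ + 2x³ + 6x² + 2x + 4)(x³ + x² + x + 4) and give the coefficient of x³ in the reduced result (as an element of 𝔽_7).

Multiply in 𝔽_7[x]: (x⁴ + 2x³ + 6x² + 2x + 4)·(x³ + x² + x + 4) = x⁷ + 3x⁶ + 2x⁵ + 6x³ + 2x² + 5x + 2.
Reduce using x⁵ ≡ 3x³ + 3x² + x + 2 (mod x⁵ + 4x³ + 4x² + 6x + 5).
Reduced: 5x⁴ + 3x³ + x² + 2x + 5.

3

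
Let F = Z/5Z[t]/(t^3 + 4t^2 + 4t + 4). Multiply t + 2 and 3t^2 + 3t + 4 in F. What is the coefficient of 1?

Multiply in Z/5Z[t]: (t + 2)·(3t^2 + 3t + 4) = 3t^3 + 4t^2 + 3.
Reduce using t^3 ≡ t^2 + t + 1 (mod t^3 + 4t^2 + 4t + 4).
Reduced: 2t^2 + 3t + 1.

1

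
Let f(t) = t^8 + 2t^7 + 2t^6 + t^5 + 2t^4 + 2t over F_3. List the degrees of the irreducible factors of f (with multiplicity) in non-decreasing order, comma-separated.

1, 1, 3, 3

Roots in F_3: f(0) = 0 → root; f(1) = 1; f(2) = 0 → root.
Linear factors from roots: (t), (t + 1).
Complete factorization: f(t) = (t)·(t + 1)·(t^3 + 2t^2 + t + 1)·(t^3 + 2t^2 + 2t + 2).
Factor degrees with multiplicity: 1 + 1 + 3 + 3 = 8.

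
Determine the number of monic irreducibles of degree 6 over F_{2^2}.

By the necklace-counting formula, N_4(6) = (1/6) Σ_{d|6} μ(6/d)·4^d.
Divisors of 6: 1, 2, 3, 6; μ(6/d) for each: 1, -1, -1, 1.
Σ = 4^1 − 4^2 − 4^3 + 4^6 = 4020.
N = 4020/6 = 670.

670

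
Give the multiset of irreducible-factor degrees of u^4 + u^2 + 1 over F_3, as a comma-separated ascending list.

Write h(u) = u^4 + u^2 + 1.
Roots in F_3: h(0) = 1; h(1) = 0 → root; h(2) = 0 → root.
Linear factors from roots: (u - 1), (u + 1).
Complete factorization: h(u) = (u + 1)^2·(u - 1)^2.
Factor degrees with multiplicity: 1 + 1 + 1 + 1 = 4.

1, 1, 1, 1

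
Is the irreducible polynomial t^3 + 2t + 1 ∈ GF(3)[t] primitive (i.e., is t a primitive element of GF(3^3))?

Write f(t) = t^3 + 2t + 1.
|GF(3^3)^×| = 3^3 − 1 = 26. Prime factorization: 26 = 2·13.
f is primitive ⇔ t has order 26 in GF(3)[t]/(f), i.e. t^(26/q) ≠ 1 for each prime q | 26.
t^(13) mod f = 2.
t^(2) mod f = t^2.
None equal 1, so t has full order 26; f is primitive.

Yes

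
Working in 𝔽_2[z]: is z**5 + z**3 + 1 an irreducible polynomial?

Write m(z) = z**5 + z**3 + 1.
Check for roots in 𝔽_2: m(0) = 1; m(1) = 1.
No roots, so no linear factors.
Monic irreducibles of degree 2 over GF(2): z**2 + z + 1.
None of them divide m (all give nonzero remainder).
No irreducible factor of degree ≤ 2 exists, so m is irreducible over GF(2).

Yes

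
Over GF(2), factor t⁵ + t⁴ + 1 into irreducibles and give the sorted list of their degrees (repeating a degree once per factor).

2, 3

Write f(t) = t⁵ + t⁴ + 1.
Roots in GF(2): f(0) = 1; f(1) = 1.
Complete factorization: f(t) = (t² + t + 1)·(t³ + t + 1).
Factor degrees with multiplicity: 2 + 3 = 5.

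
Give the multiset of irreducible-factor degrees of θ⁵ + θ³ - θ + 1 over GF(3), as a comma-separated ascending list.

1, 2, 2

Write g(θ) = θ⁵ + θ³ - θ + 1.
Roots in GF(3): g(0) = 1; g(1) = 2; g(2) = 0 → root.
Linear factors from roots: (θ + 1).
Complete factorization: g(θ) = (θ + 1)·(θ² + θ - 1)^2.
Factor degrees with multiplicity: 1 + 2 + 2 = 5.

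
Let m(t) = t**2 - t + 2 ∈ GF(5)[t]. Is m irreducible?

Check for roots in GF(5): m(0) = 2; m(1) = 2; m(2) = 4; m(3) = 3; m(4) = 4.
No roots. A degree-2 polynomial over a field with no linear factor is irreducible.

Yes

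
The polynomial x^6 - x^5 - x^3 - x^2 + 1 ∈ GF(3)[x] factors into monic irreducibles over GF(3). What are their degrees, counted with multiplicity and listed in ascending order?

1, 1, 1, 3

Write g(x) = x^6 - x^5 - x^3 - x^2 + 1.
Roots in GF(3): g(0) = 1; g(1) = 2; g(2) = 0 → root.
Linear factors from roots: (x + 1).
Complete factorization: g(x) = (x + 1)^3·(x^3 - x^2 + 1).
Factor degrees with multiplicity: 1 + 1 + 1 + 3 = 6.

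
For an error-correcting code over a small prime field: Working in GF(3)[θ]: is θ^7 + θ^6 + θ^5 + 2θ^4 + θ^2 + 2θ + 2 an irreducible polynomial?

Yes

Write g(θ) = θ^7 + θ^6 + θ^5 + 2θ^4 + θ^2 + 2θ + 2.
Check for roots in GF(3): g(0) = 2; g(1) = 1; g(2) = 2.
No roots, so no linear factors.
Monic irreducibles of degree 2 over GF(3): θ^2 + 1, θ^2 + θ + 2, θ^2 + 2θ + 2.
None of them divide g (all give nonzero remainder).
Degree-3 irreducible divisors: test the 8 monic irreducibles of degree 3 over GF(3).
None of them divide g (all give nonzero remainder).
No irreducible factor of degree ≤ 3 exists, so g is irreducible over GF(3).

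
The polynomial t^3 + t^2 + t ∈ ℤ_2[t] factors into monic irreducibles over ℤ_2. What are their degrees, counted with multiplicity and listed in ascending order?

Write g(t) = t^3 + t^2 + t.
Roots in ℤ_2: g(0) = 0 → root; g(1) = 1.
Linear factors from roots: (t).
Complete factorization: g(t) = (t)·(t^2 + t + 1).
Factor degrees with multiplicity: 1 + 2 = 3.

1, 2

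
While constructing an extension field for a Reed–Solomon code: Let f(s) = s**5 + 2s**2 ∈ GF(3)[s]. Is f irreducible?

No

Check for roots in GF(3): f(0) = 0 → root; f(1) = 0 → root; f(2) = 1.
f(0) = 0, so (s) divides f(s); f is reducible.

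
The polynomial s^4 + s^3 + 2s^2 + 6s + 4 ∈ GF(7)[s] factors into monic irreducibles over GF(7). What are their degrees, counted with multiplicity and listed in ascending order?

1, 1, 2

Write g(s) = s^4 + s^3 + 2s^2 + 6s + 4.
Linear factors from roots: (s + 6), (s + 1).
Complete factorization: g(s) = (s + 1)·(s + 6)·(s^2 + s + 3).
Factor degrees with multiplicity: 1 + 1 + 2 = 4.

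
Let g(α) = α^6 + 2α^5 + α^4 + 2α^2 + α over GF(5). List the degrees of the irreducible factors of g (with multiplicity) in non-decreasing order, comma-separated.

Roots in GF(5): g(0) = 0 → root; g(1) = 2; g(2) = 4; g(3) = 2; g(4) = 1.
Linear factors from roots: (α).
Complete factorization: g(α) = (α)·(α^2 - 2α - 1)·(α^3 - α^2 - 1).
Factor degrees with multiplicity: 1 + 2 + 3 = 6.

1, 2, 3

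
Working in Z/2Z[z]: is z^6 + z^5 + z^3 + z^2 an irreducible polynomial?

No

Write m(z) = z^6 + z^5 + z^3 + z^2.
Check for roots in Z/2Z: m(0) = 0 → root; m(1) = 0 → root.
m(0) = 0, so (z) divides m(z); m is reducible.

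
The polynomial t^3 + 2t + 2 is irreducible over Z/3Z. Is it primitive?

Write f(t) = t^3 + 2t + 2.
|GF(3^3)^×| = 3^3 − 1 = 26. Prime factorization: 26 = 2·13.
f is primitive ⇔ t has order 26 in GF(3)[t]/(f), i.e. t^(26/q) ≠ 1 for each prime q | 26.
t^(13) mod f = 1
t^(2) mod f = t^2.
Since t^(13) = 1, the order of t divides 13 < 26; not primitive.

No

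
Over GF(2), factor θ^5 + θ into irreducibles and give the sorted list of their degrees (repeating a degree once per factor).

1, 1, 1, 1, 1

Write g(θ) = θ^5 + θ.
Roots in GF(2): g(0) = 0 → root; g(1) = 0 → root.
Linear factors from roots: (θ), (θ + 1).
Complete factorization: g(θ) = (θ)·(θ + 1)^4.
Factor degrees with multiplicity: 1 + 1 + 1 + 1 + 1 = 5.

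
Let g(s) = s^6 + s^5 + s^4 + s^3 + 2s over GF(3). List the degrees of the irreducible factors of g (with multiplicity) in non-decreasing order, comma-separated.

Roots in GF(3): g(0) = 0 → root; g(1) = 0 → root; g(2) = 1.
Linear factors from roots: (s), (s + 2).
Complete factorization: g(s) = (s)·(s + 2)·(s^4 + 2s^3 + s + 1).
Factor degrees with multiplicity: 1 + 1 + 4 = 6.

1, 1, 4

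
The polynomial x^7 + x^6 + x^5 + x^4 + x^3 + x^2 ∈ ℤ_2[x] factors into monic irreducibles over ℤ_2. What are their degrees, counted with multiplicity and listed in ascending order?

Write f(x) = x^7 + x^6 + x^5 + x^4 + x^3 + x^2.
Roots in ℤ_2: f(0) = 0 → root; f(1) = 0 → root.
Linear factors from roots: (x), (x + 1).
Complete factorization: f(x) = (x + 1)·(x)^2·(x^2 + x + 1)^2.
Factor degrees with multiplicity: 1 + 1 + 1 + 2 + 2 = 7.

1, 1, 1, 2, 2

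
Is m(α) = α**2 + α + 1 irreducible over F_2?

Yes

Check for roots in F_2: m(0) = 1; m(1) = 1.
No roots. A degree-2 polynomial over a field with no linear factor is irreducible.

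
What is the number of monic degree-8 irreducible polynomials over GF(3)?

By the necklace-counting formula, N_3(8) = (1/8) Σ_{d|8} μ(8/d)·3^d.
Divisors of 8: 1, 2, 4, 8; μ(8/d) for each: 0, 0, -1, 1.
Σ = − 3^4 + 3^8 = 6480.
N = 6480/8 = 810.

810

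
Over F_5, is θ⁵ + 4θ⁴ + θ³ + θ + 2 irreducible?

Yes

Write f(θ) = θ⁵ + 4θ⁴ + θ³ + θ + 2.
Check for roots in F_5: f(0) = 2; f(1) = 4; f(2) = 3; f(3) = 4; f(4) = 3.
No roots, so no linear factors.
Degree-2 irreducible divisors: test the 10 monic irreducibles of degree 2 over GF(5).
None of them divide f (all give nonzero remainder).
No irreducible factor of degree ≤ 2 exists, so f is irreducible over GF(5).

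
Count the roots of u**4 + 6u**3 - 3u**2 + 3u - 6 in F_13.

Write P(u) = u**4 + 6u**3 - 3u**2 + 3u - 6.
Evaluate at each of the 13 elements of F_13:
P(0) = 7; P(1) = 1; P(2) = 0 → root; P(3) = 11; P(4) = 0 → root; P(5) = 9; P(6) = 0 → root; P(7) = 11; P(8) = 0 → root; P(9) = 1; P(10) = 7; P(11) = 9; P(12) = 9.
Roots: {2, 4, 6, 8}.

4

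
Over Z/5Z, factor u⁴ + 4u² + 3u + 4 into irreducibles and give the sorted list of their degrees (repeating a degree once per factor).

1, 1, 2

Write f(u) = u⁴ + 4u² + 3u + 4.
Roots in Z/5Z: f(0) = 4; f(1) = 2; f(2) = 2; f(3) = 0 → root; f(4) = 1.
Linear factors from roots: (u + 2).
Complete factorization: f(u) = (u + 2)^2·(u² + u + 1).
Factor degrees with multiplicity: 1 + 1 + 2 = 4.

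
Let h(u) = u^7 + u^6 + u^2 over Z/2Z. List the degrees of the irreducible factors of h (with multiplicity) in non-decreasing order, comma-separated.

1, 1, 2, 3

Roots in Z/2Z: h(0) = 0 → root; h(1) = 1.
Linear factors from roots: (u).
Complete factorization: h(u) = (u)^2·(u^2 + u + 1)·(u^3 + u + 1).
Factor degrees with multiplicity: 1 + 1 + 2 + 3 = 7.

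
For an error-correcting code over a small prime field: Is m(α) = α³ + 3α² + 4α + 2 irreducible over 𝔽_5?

No

Check for roots in 𝔽_5: m(0) = 2; m(1) = 0 → root; m(2) = 0 → root; m(3) = 3; m(4) = 0 → root.
m(1) = 0, so (α − 1) divides m(α); m is reducible.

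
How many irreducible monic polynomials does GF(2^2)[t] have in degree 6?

670

Gauss's count: N_{4}(6) = (1/6) Σ_{d|6} μ(6/d)·4^d.
Divisors of 6: 1, 2, 3, 6; μ(6/d) for each: 1, -1, -1, 1.
Σ = 4^1 − 4^2 − 4^3 + 4^6 = 4020.
N = 4020/6 = 670.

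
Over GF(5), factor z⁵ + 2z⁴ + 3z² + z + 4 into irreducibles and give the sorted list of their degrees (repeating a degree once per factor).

2, 3

Write f(z) = z⁵ + 2z⁴ + 3z² + z + 4.
Roots in GF(5): f(0) = 4; f(1) = 1; f(2) = 2; f(3) = 4; f(4) = 2.
Complete factorization: f(z) = (z² + 2z + 4)·(z³ + z + 1).
Factor degrees with multiplicity: 2 + 3 = 5.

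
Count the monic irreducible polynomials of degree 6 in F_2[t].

9

x^(2^6) − x is the product of all monic irreducibles of degree dividing 6; Möbius inversion gives N = (1/6) Σ μ(6/d)·2^d.
Divisors of 6: 1, 2, 3, 6; μ(6/d) for each: 1, -1, -1, 1.
Σ = 2^1 − 2^2 − 2^3 + 2^6 = 54.
N = 54/6 = 9.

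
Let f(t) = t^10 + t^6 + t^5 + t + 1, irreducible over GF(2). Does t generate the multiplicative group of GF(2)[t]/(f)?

No

|GF(2^10)^×| = 2^10 − 1 = 1023. Prime factorization: 1023 = 3·11·31.
f is primitive ⇔ t has order 1023 in GF(2)[t]/(f), i.e. t^(1023/q) ≠ 1 for each prime q | 1023.
t^(341) mod f = 1
t^(93) mod f = t^6 + t^5 + t^3 + t.
t^(33) mod f = t^9 + t^8 + t^6 + t^4 + t^3 + 1.
Since t^(341) = 1, the order of t divides 341 < 1023; not primitive.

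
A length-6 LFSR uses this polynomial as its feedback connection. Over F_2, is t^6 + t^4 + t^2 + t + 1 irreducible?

Write P(t) = t^6 + t^4 + t^2 + t + 1.
Check for roots in F_2: P(0) = 1; P(1) = 1.
No roots, so no linear factors.
Monic irreducibles of degree 2 over GF(2): t^2 + t + 1.
None of them divide P (all give nonzero remainder).
Monic irreducibles of degree 3 over GF(2): t^3 + t + 1, t^3 + t^2 + 1.
None of them divide P (all give nonzero remainder).
No irreducible factor of degree ≤ 3 exists, so P is irreducible over GF(2).

Yes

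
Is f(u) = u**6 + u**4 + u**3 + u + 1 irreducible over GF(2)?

Yes

Check for roots in GF(2): f(0) = 1; f(1) = 1.
No roots, so no linear factors.
Monic irreducibles of degree 2 over GF(2): u**2 + u + 1.
None of them divide f (all give nonzero remainder).
Monic irreducibles of degree 3 over GF(2): u**3 + u + 1, u**3 + u**2 + 1.
None of them divide f (all give nonzero remainder).
No irreducible factor of degree ≤ 3 exists, so f is irreducible over GF(2).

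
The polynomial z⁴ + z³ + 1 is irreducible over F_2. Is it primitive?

Write f(z) = z⁴ + z³ + 1.
|GF(2^4)^×| = 2^4 − 1 = 15. Prime factorization: 15 = 3·5.
f is primitive ⇔ z has order 15 in GF(2)[z]/(f), i.e. z^(15/q) ≠ 1 for each prime q | 15.
z^(5) mod f = z³ + z + 1.
z^(3) mod f = z³.
None equal 1, so z has full order 15; f is primitive.

Yes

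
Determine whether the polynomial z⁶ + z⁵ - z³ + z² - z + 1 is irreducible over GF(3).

Write h(z) = z⁶ + z⁵ - z³ + z² - z + 1.
Check for roots in GF(3): h(0) = 1; h(1) = 2; h(2) = 1.
No roots, so no linear factors.
Monic irreducibles of degree 2 over GF(3): z² + 1, z² + z - 1, z² - z - 1.
None of them divide h (all give nonzero remainder).
Degree-3 irreducible divisors: test the 8 monic irreducibles of degree 3 over GF(3).
None of them divide h (all give nonzero remainder).
No irreducible factor of degree ≤ 3 exists, so h is irreducible over GF(3).

Yes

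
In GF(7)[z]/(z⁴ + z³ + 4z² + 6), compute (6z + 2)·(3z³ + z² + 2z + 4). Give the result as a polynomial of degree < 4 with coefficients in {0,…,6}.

z^3 + 5z^2 + 5

Multiply in GF(7)[z]: (6z + 2)·(3z³ + z² + 2z + 4) = 4z⁴ + 5z³ + 1.
Reduce using z⁴ ≡ 6z³ + 3z² + 1 (mod z⁴ + z³ + 4z² + 6).
Reduced: z³ + 5z² + 5.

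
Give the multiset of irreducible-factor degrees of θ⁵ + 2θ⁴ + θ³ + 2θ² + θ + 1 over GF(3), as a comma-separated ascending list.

2, 3

Write g(θ) = θ⁵ + 2θ⁴ + θ³ + 2θ² + θ + 1.
Roots in GF(3): g(0) = 1; g(1) = 2; g(2) = 2.
Complete factorization: g(θ) = (θ² + θ + 2)·(θ³ + θ² + θ + 2).
Factor degrees with multiplicity: 2 + 3 = 5.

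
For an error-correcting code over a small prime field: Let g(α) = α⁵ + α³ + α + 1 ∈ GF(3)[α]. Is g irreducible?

Yes

Check for roots in GF(3): g(0) = 1; g(1) = 1; g(2) = 1.
No roots, so no linear factors.
Monic irreducibles of degree 2 over GF(3): α² + 1, α² + α + 2, α² + 2α + 2.
None of them divide g (all give nonzero remainder).
No irreducible factor of degree ≤ 2 exists, so g is irreducible over GF(3).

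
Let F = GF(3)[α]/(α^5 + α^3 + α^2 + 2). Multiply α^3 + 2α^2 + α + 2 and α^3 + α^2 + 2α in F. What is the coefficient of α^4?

Multiply in GF(3)[α]: (α^3 + 2α^2 + α + 2)·(α^3 + α^2 + 2α) = α^6 + 2α^4 + α^3 + α^2 + α.
Reduce using α^5 ≡ 2α^3 + 2α^2 + 1 (mod α^5 + α^3 + α^2 + 2).
Reduced: α^4 + α^2 + 2α.

1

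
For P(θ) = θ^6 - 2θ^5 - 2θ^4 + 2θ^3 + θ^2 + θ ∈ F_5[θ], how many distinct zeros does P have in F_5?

Evaluate at each of the 5 elements of F_5:
P(0) = 0 → root; P(1) = 1; P(2) = 0 → root; P(3) = 2; P(4) = 4.
Roots: {0, 2}.

2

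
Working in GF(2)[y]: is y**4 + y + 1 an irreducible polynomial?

Write P(y) = y**4 + y + 1.
Check for roots in GF(2): P(0) = 1; P(1) = 1.
No roots, so no linear factors.
Monic irreducibles of degree 2 over GF(2): y**2 + y + 1.
None of them divide P (all give nonzero remainder).
No irreducible factor of degree ≤ 2 exists, so P is irreducible over GF(2).

Yes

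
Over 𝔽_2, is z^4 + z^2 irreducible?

No

Write f(z) = z^4 + z^2.
Check for roots in 𝔽_2: f(0) = 0 → root; f(1) = 0 → root.
f(0) = 0, so (z) divides f(z); f is reducible.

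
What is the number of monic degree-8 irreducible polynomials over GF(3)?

By the necklace-counting formula, N_3(8) = (1/8) Σ_{d|8} μ(8/d)·3^d.
Divisors of 8: 1, 2, 4, 8; μ(8/d) for each: 0, 0, -1, 1.
Σ = − 3^4 + 3^8 = 6480.
N = 6480/8 = 810.

810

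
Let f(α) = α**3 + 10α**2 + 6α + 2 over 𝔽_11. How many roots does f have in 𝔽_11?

Evaluate at each of the 11 elements of 𝔽_11:
f(0) = 2; f(1) = 8; f(2) = 7; f(3) = 5; f(4) = 8; f(5) = 0 → root; f(6) = 9; f(7) = 8; f(8) = 3; f(9) = 0 → root; f(10) = 5.
Roots: {5, 9}.

2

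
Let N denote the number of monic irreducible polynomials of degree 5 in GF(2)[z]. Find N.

Gauss's count: N_{2}(5) = (1/5) Σ_{d|5} μ(5/d)·2^d.
Divisors of 5: 1, 5; μ(5/d) for each: -1, 1.
Σ = − 2^1 + 2^5 = 30.
N = 30/5 = 6.

6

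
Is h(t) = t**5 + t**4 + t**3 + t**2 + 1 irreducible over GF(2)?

Yes

Check for roots in GF(2): h(0) = 1; h(1) = 1.
No roots, so no linear factors.
Monic irreducibles of degree 2 over GF(2): t**2 + t + 1.
None of them divide h (all give nonzero remainder).
No irreducible factor of degree ≤ 2 exists, so h is irreducible over GF(2).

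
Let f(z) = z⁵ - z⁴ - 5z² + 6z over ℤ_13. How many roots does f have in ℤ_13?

Evaluate at each of the 13 elements of ℤ_13:
f(0) = 0 → root; f(1) = 1; f(2) = 8; f(3) = 5; f(4) = 10; f(5) = 0 → root; f(6) = 5; f(7) = 7; f(8) = 8; f(9) = 7; f(10) = 3; f(11) = 11; f(12) = 0 → root.
Roots: {0, 5, 12}.

3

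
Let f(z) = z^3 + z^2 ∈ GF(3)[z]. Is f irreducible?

No

Check for roots in GF(3): f(0) = 0 → root; f(1) = 2; f(2) = 0 → root.
f(0) = 0, so (z) divides f(z); f is reducible.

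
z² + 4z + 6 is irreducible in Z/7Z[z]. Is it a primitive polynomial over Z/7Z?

No

Write f(z) = z² + 4z + 6.
|GF(7^2)^×| = 7^2 − 1 = 48. Prime factorization: 48 = 2^4·3.
f is primitive ⇔ z has order 48 in GF(7)[z]/(f), i.e. z^(48/q) ≠ 1 for each prime q | 48.
z^(24) mod f = 6.
z^(16) mod f = 1
Since z^(16) = 1, the order of z divides 16 < 48; not primitive.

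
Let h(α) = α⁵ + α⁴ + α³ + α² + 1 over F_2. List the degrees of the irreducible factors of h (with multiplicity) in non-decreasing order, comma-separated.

5

Roots in F_2: h(0) = 1; h(1) = 1.
Complete factorization: h(α) = (α⁵ + α⁴ + α³ + α² + 1).
Factor degrees with multiplicity: 5 = 5.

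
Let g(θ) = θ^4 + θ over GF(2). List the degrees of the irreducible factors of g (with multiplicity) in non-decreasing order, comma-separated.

1, 1, 2

Roots in GF(2): g(0) = 0 → root; g(1) = 0 → root.
Linear factors from roots: (θ), (θ + 1).
Complete factorization: g(θ) = (θ)·(θ + 1)·(θ^2 + θ + 1).
Factor degrees with multiplicity: 1 + 1 + 2 = 4.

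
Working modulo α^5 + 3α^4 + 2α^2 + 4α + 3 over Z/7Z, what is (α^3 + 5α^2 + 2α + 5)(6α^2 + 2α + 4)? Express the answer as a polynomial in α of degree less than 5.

5α^3 + α + 2

Multiply in Z/7Z[α]: (α^3 + 5α^2 + 2α + 5)·(6α^2 + 2α + 4) = 6α^5 + 4α^4 + 5α^3 + 5α^2 + 4α + 6.
Reduce using α^5 ≡ 4α^4 + 5α^2 + 3α + 4 (mod α^5 + 3α^4 + 2α^2 + 4α + 3).
Reduced: 5α^3 + α + 2.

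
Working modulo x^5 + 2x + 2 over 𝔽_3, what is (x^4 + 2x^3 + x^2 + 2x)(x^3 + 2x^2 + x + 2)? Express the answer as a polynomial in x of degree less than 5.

Multiply in 𝔽_3[x]: (x^4 + 2x^3 + x^2 + 2x)·(x^3 + 2x^2 + x + 2) = x^7 + x^6 + 2x^4 + x^2 + x.
Reduce using x^5 ≡ x + 1 (mod x^5 + 2x + 2).
Reduced: 2x^4 + x^3 + 2x.

2x^4 + x^3 + 2x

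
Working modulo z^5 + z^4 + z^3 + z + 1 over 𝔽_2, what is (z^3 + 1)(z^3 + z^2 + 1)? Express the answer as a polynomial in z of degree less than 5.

Multiply in 𝔽_2[z]: (z^3 + 1)·(z^3 + z^2 + 1) = z^6 + z^5 + z^2 + 1.
Reduce using z^5 ≡ z^4 + z^3 + z + 1 (mod z^5 + z^4 + z^3 + z + 1).
Reduced: z^4 + z + 1.

z^4 + z + 1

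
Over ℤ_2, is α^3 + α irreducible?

No

Write m(α) = α^3 + α.
Check for roots in ℤ_2: m(0) = 0 → root; m(1) = 0 → root.
m(0) = 0, so (α) divides m(α); m is reducible.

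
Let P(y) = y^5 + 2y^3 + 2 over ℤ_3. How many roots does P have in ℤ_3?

Evaluate at each of the 3 elements of ℤ_3:
P(0) = 2; P(1) = 2; P(2) = 2.
No element is a root.

0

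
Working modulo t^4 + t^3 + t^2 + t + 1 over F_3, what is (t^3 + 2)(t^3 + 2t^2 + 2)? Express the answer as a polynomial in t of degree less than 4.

Multiply in F_3[t]: (t^3 + 2)·(t^3 + 2t^2 + 2) = t^6 + 2t^5 + t^3 + t^2 + 1.
Reduce using t^4 ≡ 2t^3 + 2t^2 + 2t + 2 (mod t^4 + t^3 + t^2 + t + 1).
Reduced: t^3 + t^2 + t.

t^3 + t^2 + t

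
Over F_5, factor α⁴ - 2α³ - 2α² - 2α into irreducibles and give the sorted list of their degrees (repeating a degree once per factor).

1, 1, 2

Write g(α) = α⁴ - 2α³ - 2α² - 2α.
Roots in F_5: g(0) = 0 → root; g(1) = 0 → root; g(2) = 3; g(3) = 3; g(4) = 3.
Linear factors from roots: (α), (α - 1).
Complete factorization: g(α) = (α)·(α - 1)·(α² - α + 2).
Factor degrees with multiplicity: 1 + 1 + 2 = 4.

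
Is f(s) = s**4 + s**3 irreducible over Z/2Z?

No

Check for roots in Z/2Z: f(0) = 0 → root; f(1) = 0 → root.
f(0) = 0, so (s) divides f(s); f is reducible.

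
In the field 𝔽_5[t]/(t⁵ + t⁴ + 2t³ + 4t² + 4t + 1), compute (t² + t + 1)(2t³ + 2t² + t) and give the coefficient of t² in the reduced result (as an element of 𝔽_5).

0

Multiply in 𝔽_5[t]: (t² + t + 1)·(2t³ + 2t² + t) = 2t⁵ + 4t⁴ + 3t² + t.
Reduce using t⁵ ≡ 4t⁴ + 3t³ + t² + t + 4 (mod t⁵ + t⁴ + 2t³ + 4t² + 4t + 1).
Reduced: 2t⁴ + t³ + 3t + 3.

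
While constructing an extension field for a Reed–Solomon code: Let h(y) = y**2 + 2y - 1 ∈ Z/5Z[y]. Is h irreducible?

Yes

Check for roots in Z/5Z: h(0) = 4; h(1) = 2; h(2) = 2; h(3) = 4; h(4) = 3.
No roots. A degree-2 polynomial over a field with no linear factor is irreducible.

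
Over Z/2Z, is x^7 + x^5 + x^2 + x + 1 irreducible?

Write f(x) = x^7 + x^5 + x^2 + x + 1.
Check for roots in Z/2Z: f(0) = 1; f(1) = 1.
No roots, so no linear factors.
Monic irreducibles of degree 2 over GF(2): x^2 + x + 1.
None of them divide f (all give nonzero remainder).
Monic irreducibles of degree 3 over GF(2): x^3 + x + 1, x^3 + x^2 + 1.
None of them divide f (all give nonzero remainder).
No irreducible factor of degree ≤ 3 exists, so f is irreducible over GF(2).

Yes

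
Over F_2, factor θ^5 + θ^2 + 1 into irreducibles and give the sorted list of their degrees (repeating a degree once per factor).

Write g(θ) = θ^5 + θ^2 + 1.
Roots in F_2: g(0) = 1; g(1) = 1.
Complete factorization: g(θ) = (θ^5 + θ^2 + 1).
Factor degrees with multiplicity: 5 = 5.

5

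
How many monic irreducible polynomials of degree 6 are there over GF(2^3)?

The number of monic irreducibles of degree 6 over GF(8) is (1/6)·Σ_{d∣6} μ(6/d) 8^d.
Divisors of 6: 1, 2, 3, 6; μ(6/d) for each: 1, -1, -1, 1.
Σ = 8^1 − 8^2 − 8^3 + 8^6 = 261576.
N = 261576/6 = 43596.

43596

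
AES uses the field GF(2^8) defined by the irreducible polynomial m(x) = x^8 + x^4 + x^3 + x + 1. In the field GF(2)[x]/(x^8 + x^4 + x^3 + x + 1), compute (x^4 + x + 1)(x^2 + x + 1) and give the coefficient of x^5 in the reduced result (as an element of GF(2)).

Multiply in GF(2)[x]: (x^4 + x + 1)·(x^2 + x + 1) = x^6 + x^5 + x^4 + x^3 + 1.
Reduced: x^6 + x^5 + x^4 + x^3 + 1.

1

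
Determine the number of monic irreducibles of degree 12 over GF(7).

x^(7^12) − x is the product of all monic irreducibles of degree dividing 12; Möbius inversion gives N = (1/12) Σ μ(12/d)·7^d.
Divisors of 12: 1, 2, 3, 4, 6, 12; μ(12/d) for each: 0, 1, 0, -1, -1, 1.
Σ = 7^2 − 7^4 − 7^6 + 7^12 = 13841167200.
N = 13841167200/12 = 1153430600.

1153430600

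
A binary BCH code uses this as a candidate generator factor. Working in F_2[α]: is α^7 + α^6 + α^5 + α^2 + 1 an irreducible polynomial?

Write g(α) = α^7 + α^6 + α^5 + α^2 + 1.
Check for roots in F_2: g(0) = 1; g(1) = 1.
No roots, so no linear factors.
Monic irreducibles of degree 2 over GF(2): α^2 + α + 1.
None of them divide g (all give nonzero remainder).
Monic irreducibles of degree 3 over GF(2): α^3 + α + 1, α^3 + α^2 + 1.
None of them divide g (all give nonzero remainder).
No irreducible factor of degree ≤ 3 exists, so g is irreducible over GF(2).

Yes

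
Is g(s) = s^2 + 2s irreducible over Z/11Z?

No

Check each element of Z/11Z for a root: g(0)=0, g(1)=3, g(2)=8, g(3)=4, g(4)=2, g(5)=2, g(6)=4, g(7)=8, g(8)=3, g(9)=0, g(10)=10.
g(0) = 0, so (s) divides g(s); g is reducible.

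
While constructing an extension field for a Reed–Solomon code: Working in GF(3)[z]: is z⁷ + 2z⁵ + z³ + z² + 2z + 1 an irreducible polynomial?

Yes

Write P(z) = z⁷ + 2z⁵ + z³ + z² + 2z + 1.
Check for roots in GF(3): P(0) = 1; P(1) = 2; P(2) = 2.
No roots, so no linear factors.
Monic irreducibles of degree 2 over GF(3): z² + 1, z² + z + 2, z² + 2z + 2.
None of them divide P (all give nonzero remainder).
Degree-3 irreducible divisors: test the 8 monic irreducibles of degree 3 over GF(3).
None of them divide P (all give nonzero remainder).
No irreducible factor of degree ≤ 3 exists, so P is irreducible over GF(3).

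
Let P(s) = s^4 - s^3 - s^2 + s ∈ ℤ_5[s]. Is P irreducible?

No

Check for roots in ℤ_5: P(0) = 0 → root; P(1) = 0 → root; P(2) = 1; P(3) = 3; P(4) = 0 → root.
P(0) = 0, so (s) divides P(s); P is reducible.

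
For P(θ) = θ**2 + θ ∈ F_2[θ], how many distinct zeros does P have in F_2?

Evaluate at each of the 2 elements of F_2:
P(0) = 0 → root; P(1) = 0 → root.
Roots: {0, 1}.

2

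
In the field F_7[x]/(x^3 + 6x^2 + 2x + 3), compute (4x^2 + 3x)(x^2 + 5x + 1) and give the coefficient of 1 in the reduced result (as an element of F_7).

Multiply in F_7[x]: (4x^2 + 3x)·(x^2 + 5x + 1) = 4x^4 + 2x^3 + 5x^2 + 3x.
Reduce using x^3 ≡ x^2 + 5x + 4 (mod x^3 + 6x^2 + 2x + 3).
Reduced: 3x^2 + 3.

3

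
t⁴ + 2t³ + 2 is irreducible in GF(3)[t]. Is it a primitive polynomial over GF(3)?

Write f(t) = t⁴ + 2t³ + 2.
|GF(3^4)^×| = 3^4 − 1 = 80. Prime factorization: 80 = 2^4·5.
f is primitive ⇔ t has order 80 in GF(3)[t]/(f), i.e. t^(80/q) ≠ 1 for each prime q | 80.
t^(40) mod f = 2.
t^(16) mod f = 2t² + t + 2.
None equal 1, so t has full order 80; f is primitive.

Yes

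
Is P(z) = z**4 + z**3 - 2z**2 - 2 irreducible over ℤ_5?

Check for roots in ℤ_5: P(0) = 3; P(1) = 3; P(2) = 4; P(3) = 3; P(4) = 1.
No roots, so no linear factors.
Degree-2 irreducible divisors: test the 10 monic irreducibles of degree 2 over GF(5).
None of them divide P (all give nonzero remainder).
No irreducible factor of degree ≤ 2 exists, so P is irreducible over GF(5).

Yes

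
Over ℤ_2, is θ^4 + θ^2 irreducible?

No

Write f(θ) = θ^4 + θ^2.
Check for roots in ℤ_2: f(0) = 0 → root; f(1) = 0 → root.
f(0) = 0, so (θ) divides f(θ); f is reducible.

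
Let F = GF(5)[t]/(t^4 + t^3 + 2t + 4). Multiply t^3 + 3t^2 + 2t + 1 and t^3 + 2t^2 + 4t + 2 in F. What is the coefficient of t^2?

4

Multiply in GF(5)[t]: (t^3 + 3t^2 + 2t + 1)·(t^3 + 2t^2 + 4t + 2) = t^6 + 2t^4 + 4t^3 + t^2 + 3t + 2.
Reduce using t^4 ≡ 4t^3 + 3t + 1 (mod t^4 + t^3 + 2t + 4).
Reduced: 4t^3 + 4t^2 + t.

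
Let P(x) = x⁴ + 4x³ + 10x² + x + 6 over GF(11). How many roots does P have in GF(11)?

4

Evaluate at each of the 11 elements of GF(11):
P(0) = 6; P(1) = 0 → root; P(2) = 8; P(3) = 2; P(4) = 0 → root; P(5) = 0 → root; P(6) = 2; P(7) = 8; P(8) = 0 → root; P(9) = 6; P(10) = 1.
Roots: {1, 4, 5, 8}.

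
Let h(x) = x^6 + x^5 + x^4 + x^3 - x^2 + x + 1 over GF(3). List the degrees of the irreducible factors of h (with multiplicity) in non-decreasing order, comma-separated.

Roots in GF(3): h(0) = 1; h(1) = 2; h(2) = 2.
Complete factorization: h(x) = (x^3 - x + 1)·(x^3 + x^2 - x + 1).
Factor degrees with multiplicity: 3 + 3 = 6.

3, 3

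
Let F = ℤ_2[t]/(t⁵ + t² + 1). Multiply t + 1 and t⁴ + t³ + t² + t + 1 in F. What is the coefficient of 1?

Multiply in ℤ_2[t]: (t + 1)·(t⁴ + t³ + t² + t + 1) = t⁵ + 1.
Reduce using t⁵ ≡ t² + 1 (mod t⁵ + t² + 1).
Reduced: t².

0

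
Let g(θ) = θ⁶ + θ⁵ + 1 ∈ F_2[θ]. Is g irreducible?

Check for roots in F_2: g(0) = 1; g(1) = 1.
No roots, so no linear factors.
Monic irreducibles of degree 2 over GF(2): θ² + θ + 1.
None of them divide g (all give nonzero remainder).
Monic irreducibles of degree 3 over GF(2): θ³ + θ + 1, θ³ + θ² + 1.
None of them divide g (all give nonzero remainder).
No irreducible factor of degree ≤ 3 exists, so g is irreducible over GF(2).

Yes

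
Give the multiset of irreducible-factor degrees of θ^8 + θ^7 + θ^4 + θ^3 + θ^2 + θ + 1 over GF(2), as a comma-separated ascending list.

Write h(θ) = θ^8 + θ^7 + θ^4 + θ^3 + θ^2 + θ + 1.
Roots in GF(2): h(0) = 1; h(1) = 1.
Complete factorization: h(θ) = (θ^8 + θ^7 + θ^4 + θ^3 + θ^2 + θ + 1).
Factor degrees with multiplicity: 8 = 8.

8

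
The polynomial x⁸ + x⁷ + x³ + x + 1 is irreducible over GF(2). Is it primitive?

No

Write f(x) = x⁸ + x⁷ + x³ + x + 1.
|GF(2^8)^×| = 2^8 − 1 = 255. Prime factorization: 255 = 3·5·17.
f is primitive ⇔ x has order 255 in GF(2)[x]/(f), i.e. x^(255/q) ≠ 1 for each prime q | 255.
x^(85) mod f = 1
x^(51) mod f = x⁴ + x³ + x² + x.
x^(15) mod f = x⁶ + x⁴ + x² + 1.
Since x^(85) = 1, the order of x divides 85 < 255; not primitive.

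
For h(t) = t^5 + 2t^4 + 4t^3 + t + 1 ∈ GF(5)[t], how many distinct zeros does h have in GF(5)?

0

Evaluate at each of the 5 elements of GF(5):
h(0) = 1; h(1) = 4; h(2) = 4; h(3) = 2; h(4) = 2.
No element is a root.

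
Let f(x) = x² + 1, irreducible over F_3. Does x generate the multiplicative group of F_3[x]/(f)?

|GF(3^2)^×| = 3^2 − 1 = 8. Prime factorization: 8 = 2^3.
f is primitive ⇔ x has order 8 in GF(3)[x]/(f), i.e. x^(8/q) ≠ 1 for each prime q | 8.
x^(4) mod f = 1
Since x^(4) = 1, the order of x divides 4 < 8; not primitive.

No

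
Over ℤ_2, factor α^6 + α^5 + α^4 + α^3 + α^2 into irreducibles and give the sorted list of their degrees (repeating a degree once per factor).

1, 1, 4

Write h(α) = α^6 + α^5 + α^4 + α^3 + α^2.
Roots in ℤ_2: h(0) = 0 → root; h(1) = 1.
Linear factors from roots: (α).
Complete factorization: h(α) = (α)^2·(α^4 + α^3 + α^2 + α + 1).
Factor degrees with multiplicity: 1 + 1 + 4 = 6.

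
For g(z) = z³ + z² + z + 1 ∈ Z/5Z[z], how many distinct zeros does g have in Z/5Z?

Evaluate at each of the 5 elements of Z/5Z:
g(0) = 1; g(1) = 4; g(2) = 0 → root; g(3) = 0 → root; g(4) = 0 → root.
Roots: {2, 3, 4}.

3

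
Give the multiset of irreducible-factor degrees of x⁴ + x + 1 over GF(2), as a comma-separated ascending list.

4

Write g(x) = x⁴ + x + 1.
Roots in GF(2): g(0) = 1; g(1) = 1.
Complete factorization: g(x) = (x⁴ + x + 1).
Factor degrees with multiplicity: 4 = 4.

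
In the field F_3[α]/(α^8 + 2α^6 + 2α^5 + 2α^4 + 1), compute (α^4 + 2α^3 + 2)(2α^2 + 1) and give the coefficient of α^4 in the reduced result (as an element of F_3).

1

Multiply in F_3[α]: (α^4 + 2α^3 + 2)·(2α^2 + 1) = 2α^6 + α^5 + α^4 + 2α^3 + α^2 + 2.
Reduced: 2α^6 + α^5 + α^4 + 2α^3 + α^2 + 2.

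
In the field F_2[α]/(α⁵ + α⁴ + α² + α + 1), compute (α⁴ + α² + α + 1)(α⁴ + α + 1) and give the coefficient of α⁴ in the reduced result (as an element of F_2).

Multiply in F_2[α]: (α⁴ + α² + α + 1)·(α⁴ + α + 1) = α⁸ + α⁶ + α³ + 1.
Reduce using α⁵ ≡ α⁴ + α² + α + 1 (mod α⁵ + α⁴ + α² + α + 1).
Reduced: α⁴ + α³ + α.

1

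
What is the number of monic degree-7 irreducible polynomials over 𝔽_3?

312

x^(3^7) − x is the product of all monic irreducibles of degree dividing 7; Möbius inversion gives N = (1/7) Σ μ(7/d)·3^d.
Divisors of 7: 1, 7; μ(7/d) for each: -1, 1.
Σ = − 3^1 + 3^7 = 2184.
N = 2184/7 = 312.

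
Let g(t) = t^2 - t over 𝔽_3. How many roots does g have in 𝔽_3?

Evaluate at each of the 3 elements of 𝔽_3:
g(0) = 0 → root; g(1) = 0 → root; g(2) = 2.
Roots: {0, 1}.

2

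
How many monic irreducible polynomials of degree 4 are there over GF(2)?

3

The number of monic irreducibles of degree 4 over GF(2) is (1/4)·Σ_{d∣4} μ(4/d) 2^d.
Divisors of 4: 1, 2, 4; μ(4/d) for each: 0, -1, 1.
Σ = − 2^2 + 2^4 = 12.
N = 12/4 = 3.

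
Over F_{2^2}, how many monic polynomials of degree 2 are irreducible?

6

x^(4^2) − x is the product of all monic irreducibles of degree dividing 2; Möbius inversion gives N = (1/2) Σ μ(2/d)·4^d.
Divisors of 2: 1, 2; μ(2/d) for each: -1, 1.
Σ = − 4^1 + 4^2 = 12.
N = 12/2 = 6.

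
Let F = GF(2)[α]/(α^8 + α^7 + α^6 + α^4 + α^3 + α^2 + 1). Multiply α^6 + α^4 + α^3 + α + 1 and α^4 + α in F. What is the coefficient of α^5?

Multiply in GF(2)[α]: (α^6 + α^4 + α^3 + α + 1)·(α^4 + α) = α^10 + α^8 + α^2 + α.
Reduce using α^8 ≡ α^7 + α^6 + α^4 + α^3 + α^2 + 1 (mod α^8 + α^7 + α^6 + α^4 + α^3 + α^2 + 1).
Reduced: α^4 + α^2 + 1.

0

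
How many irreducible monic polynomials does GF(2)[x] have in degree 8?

30

Gauss's count: N_{2}(8) = (1/8) Σ_{d|8} μ(8/d)·2^d.
Divisors of 8: 1, 2, 4, 8; μ(8/d) for each: 0, 0, -1, 1.
Σ = − 2^4 + 2^8 = 240.
N = 240/8 = 30.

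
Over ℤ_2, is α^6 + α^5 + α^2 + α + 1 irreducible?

Yes

Write f(α) = α^6 + α^5 + α^2 + α + 1.
Check for roots in ℤ_2: f(0) = 1; f(1) = 1.
No roots, so no linear factors.
Monic irreducibles of degree 2 over GF(2): α^2 + α + 1.
None of them divide f (all give nonzero remainder).
Monic irreducibles of degree 3 over GF(2): α^3 + α + 1, α^3 + α^2 + 1.
None of them divide f (all give nonzero remainder).
No irreducible factor of degree ≤ 3 exists, so f is irreducible over GF(2).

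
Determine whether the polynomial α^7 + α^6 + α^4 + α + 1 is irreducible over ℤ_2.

Yes

Write f(α) = α^7 + α^6 + α^4 + α + 1.
Check for roots in ℤ_2: f(0) = 1; f(1) = 1.
No roots, so no linear factors.
Monic irreducibles of degree 2 over GF(2): α^2 + α + 1.
None of them divide f (all give nonzero remainder).
Monic irreducibles of degree 3 over GF(2): α^3 + α + 1, α^3 + α^2 + 1.
None of them divide f (all give nonzero remainder).
No irreducible factor of degree ≤ 3 exists, so f is irreducible over GF(2).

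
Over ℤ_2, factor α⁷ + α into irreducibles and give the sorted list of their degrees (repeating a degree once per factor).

1, 1, 1, 2, 2

Write f(α) = α⁷ + α.
Roots in ℤ_2: f(0) = 0 → root; f(1) = 0 → root.
Linear factors from roots: (α), (α + 1).
Complete factorization: f(α) = (α)·(α + 1)^2·(α² + α + 1)^2.
Factor degrees with multiplicity: 1 + 1 + 1 + 2 + 2 = 7.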